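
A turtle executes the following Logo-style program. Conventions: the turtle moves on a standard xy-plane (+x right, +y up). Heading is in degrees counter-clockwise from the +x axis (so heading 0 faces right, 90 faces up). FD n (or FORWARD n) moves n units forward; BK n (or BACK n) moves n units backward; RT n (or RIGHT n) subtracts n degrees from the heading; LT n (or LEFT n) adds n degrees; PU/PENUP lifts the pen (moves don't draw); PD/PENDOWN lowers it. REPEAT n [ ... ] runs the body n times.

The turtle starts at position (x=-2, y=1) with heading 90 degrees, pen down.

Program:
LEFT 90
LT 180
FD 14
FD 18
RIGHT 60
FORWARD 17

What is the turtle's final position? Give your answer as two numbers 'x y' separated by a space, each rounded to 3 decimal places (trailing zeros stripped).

Executing turtle program step by step:
Start: pos=(-2,1), heading=90, pen down
LT 90: heading 90 -> 180
LT 180: heading 180 -> 0
FD 14: (-2,1) -> (12,1) [heading=0, draw]
FD 18: (12,1) -> (30,1) [heading=0, draw]
RT 60: heading 0 -> 300
FD 17: (30,1) -> (38.5,-13.722) [heading=300, draw]
Final: pos=(38.5,-13.722), heading=300, 3 segment(s) drawn

Answer: 38.5 -13.722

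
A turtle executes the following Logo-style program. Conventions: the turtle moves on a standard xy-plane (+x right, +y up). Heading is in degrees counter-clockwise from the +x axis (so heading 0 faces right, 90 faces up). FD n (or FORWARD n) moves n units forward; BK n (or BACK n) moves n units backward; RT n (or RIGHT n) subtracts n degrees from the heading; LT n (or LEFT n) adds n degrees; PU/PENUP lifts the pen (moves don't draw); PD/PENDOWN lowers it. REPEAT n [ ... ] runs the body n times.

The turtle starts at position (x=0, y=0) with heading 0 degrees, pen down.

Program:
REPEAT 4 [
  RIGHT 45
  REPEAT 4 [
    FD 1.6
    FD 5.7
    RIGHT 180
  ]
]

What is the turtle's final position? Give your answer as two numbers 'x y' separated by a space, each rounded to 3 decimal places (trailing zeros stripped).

Executing turtle program step by step:
Start: pos=(0,0), heading=0, pen down
REPEAT 4 [
  -- iteration 1/4 --
  RT 45: heading 0 -> 315
  REPEAT 4 [
    -- iteration 1/4 --
    FD 1.6: (0,0) -> (1.131,-1.131) [heading=315, draw]
    FD 5.7: (1.131,-1.131) -> (5.162,-5.162) [heading=315, draw]
    RT 180: heading 315 -> 135
    -- iteration 2/4 --
    FD 1.6: (5.162,-5.162) -> (4.031,-4.031) [heading=135, draw]
    FD 5.7: (4.031,-4.031) -> (0,0) [heading=135, draw]
    RT 180: heading 135 -> 315
    -- iteration 3/4 --
    FD 1.6: (0,0) -> (1.131,-1.131) [heading=315, draw]
    FD 5.7: (1.131,-1.131) -> (5.162,-5.162) [heading=315, draw]
    RT 180: heading 315 -> 135
    -- iteration 4/4 --
    FD 1.6: (5.162,-5.162) -> (4.031,-4.031) [heading=135, draw]
    FD 5.7: (4.031,-4.031) -> (0,0) [heading=135, draw]
    RT 180: heading 135 -> 315
  ]
  -- iteration 2/4 --
  RT 45: heading 315 -> 270
  REPEAT 4 [
    -- iteration 1/4 --
    FD 1.6: (0,0) -> (0,-1.6) [heading=270, draw]
    FD 5.7: (0,-1.6) -> (0,-7.3) [heading=270, draw]
    RT 180: heading 270 -> 90
    -- iteration 2/4 --
    FD 1.6: (0,-7.3) -> (0,-5.7) [heading=90, draw]
    FD 5.7: (0,-5.7) -> (0,0) [heading=90, draw]
    RT 180: heading 90 -> 270
    -- iteration 3/4 --
    FD 1.6: (0,0) -> (0,-1.6) [heading=270, draw]
    FD 5.7: (0,-1.6) -> (0,-7.3) [heading=270, draw]
    RT 180: heading 270 -> 90
    -- iteration 4/4 --
    FD 1.6: (0,-7.3) -> (0,-5.7) [heading=90, draw]
    FD 5.7: (0,-5.7) -> (0,0) [heading=90, draw]
    RT 180: heading 90 -> 270
  ]
  -- iteration 3/4 --
  RT 45: heading 270 -> 225
  REPEAT 4 [
    -- iteration 1/4 --
    FD 1.6: (0,0) -> (-1.131,-1.131) [heading=225, draw]
    FD 5.7: (-1.131,-1.131) -> (-5.162,-5.162) [heading=225, draw]
    RT 180: heading 225 -> 45
    -- iteration 2/4 --
    FD 1.6: (-5.162,-5.162) -> (-4.031,-4.031) [heading=45, draw]
    FD 5.7: (-4.031,-4.031) -> (0,0) [heading=45, draw]
    RT 180: heading 45 -> 225
    -- iteration 3/4 --
    FD 1.6: (0,0) -> (-1.131,-1.131) [heading=225, draw]
    FD 5.7: (-1.131,-1.131) -> (-5.162,-5.162) [heading=225, draw]
    RT 180: heading 225 -> 45
    -- iteration 4/4 --
    FD 1.6: (-5.162,-5.162) -> (-4.031,-4.031) [heading=45, draw]
    FD 5.7: (-4.031,-4.031) -> (0,0) [heading=45, draw]
    RT 180: heading 45 -> 225
  ]
  -- iteration 4/4 --
  RT 45: heading 225 -> 180
  REPEAT 4 [
    -- iteration 1/4 --
    FD 1.6: (0,0) -> (-1.6,0) [heading=180, draw]
    FD 5.7: (-1.6,0) -> (-7.3,0) [heading=180, draw]
    RT 180: heading 180 -> 0
    -- iteration 2/4 --
    FD 1.6: (-7.3,0) -> (-5.7,0) [heading=0, draw]
    FD 5.7: (-5.7,0) -> (0,0) [heading=0, draw]
    RT 180: heading 0 -> 180
    -- iteration 3/4 --
    FD 1.6: (0,0) -> (-1.6,0) [heading=180, draw]
    FD 5.7: (-1.6,0) -> (-7.3,0) [heading=180, draw]
    RT 180: heading 180 -> 0
    -- iteration 4/4 --
    FD 1.6: (-7.3,0) -> (-5.7,0) [heading=0, draw]
    FD 5.7: (-5.7,0) -> (0,0) [heading=0, draw]
    RT 180: heading 0 -> 180
  ]
]
Final: pos=(0,0), heading=180, 32 segment(s) drawn

Answer: 0 0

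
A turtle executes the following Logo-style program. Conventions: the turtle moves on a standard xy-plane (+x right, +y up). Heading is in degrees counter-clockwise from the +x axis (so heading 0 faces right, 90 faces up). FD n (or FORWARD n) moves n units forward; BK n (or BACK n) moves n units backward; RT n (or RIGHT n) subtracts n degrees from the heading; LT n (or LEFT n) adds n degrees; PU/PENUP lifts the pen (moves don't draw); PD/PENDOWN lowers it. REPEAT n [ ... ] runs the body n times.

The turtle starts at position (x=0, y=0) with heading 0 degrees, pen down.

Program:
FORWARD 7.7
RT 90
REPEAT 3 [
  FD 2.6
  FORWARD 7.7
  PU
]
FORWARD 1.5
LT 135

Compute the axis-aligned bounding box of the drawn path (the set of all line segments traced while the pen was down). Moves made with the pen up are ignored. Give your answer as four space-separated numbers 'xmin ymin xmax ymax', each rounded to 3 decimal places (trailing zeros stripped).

Answer: 0 -10.3 7.7 0

Derivation:
Executing turtle program step by step:
Start: pos=(0,0), heading=0, pen down
FD 7.7: (0,0) -> (7.7,0) [heading=0, draw]
RT 90: heading 0 -> 270
REPEAT 3 [
  -- iteration 1/3 --
  FD 2.6: (7.7,0) -> (7.7,-2.6) [heading=270, draw]
  FD 7.7: (7.7,-2.6) -> (7.7,-10.3) [heading=270, draw]
  PU: pen up
  -- iteration 2/3 --
  FD 2.6: (7.7,-10.3) -> (7.7,-12.9) [heading=270, move]
  FD 7.7: (7.7,-12.9) -> (7.7,-20.6) [heading=270, move]
  PU: pen up
  -- iteration 3/3 --
  FD 2.6: (7.7,-20.6) -> (7.7,-23.2) [heading=270, move]
  FD 7.7: (7.7,-23.2) -> (7.7,-30.9) [heading=270, move]
  PU: pen up
]
FD 1.5: (7.7,-30.9) -> (7.7,-32.4) [heading=270, move]
LT 135: heading 270 -> 45
Final: pos=(7.7,-32.4), heading=45, 3 segment(s) drawn

Segment endpoints: x in {0, 7.7, 7.7}, y in {-10.3, -2.6, 0}
xmin=0, ymin=-10.3, xmax=7.7, ymax=0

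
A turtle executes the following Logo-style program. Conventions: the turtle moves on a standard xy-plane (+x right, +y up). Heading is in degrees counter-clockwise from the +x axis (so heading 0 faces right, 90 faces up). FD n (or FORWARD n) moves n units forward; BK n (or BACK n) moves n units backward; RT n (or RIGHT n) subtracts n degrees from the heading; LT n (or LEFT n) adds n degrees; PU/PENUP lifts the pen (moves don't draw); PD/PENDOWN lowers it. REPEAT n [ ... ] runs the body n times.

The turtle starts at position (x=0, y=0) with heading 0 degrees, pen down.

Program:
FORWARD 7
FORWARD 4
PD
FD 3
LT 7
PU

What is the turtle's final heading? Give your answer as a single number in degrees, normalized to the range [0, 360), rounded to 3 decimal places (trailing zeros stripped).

Executing turtle program step by step:
Start: pos=(0,0), heading=0, pen down
FD 7: (0,0) -> (7,0) [heading=0, draw]
FD 4: (7,0) -> (11,0) [heading=0, draw]
PD: pen down
FD 3: (11,0) -> (14,0) [heading=0, draw]
LT 7: heading 0 -> 7
PU: pen up
Final: pos=(14,0), heading=7, 3 segment(s) drawn

Answer: 7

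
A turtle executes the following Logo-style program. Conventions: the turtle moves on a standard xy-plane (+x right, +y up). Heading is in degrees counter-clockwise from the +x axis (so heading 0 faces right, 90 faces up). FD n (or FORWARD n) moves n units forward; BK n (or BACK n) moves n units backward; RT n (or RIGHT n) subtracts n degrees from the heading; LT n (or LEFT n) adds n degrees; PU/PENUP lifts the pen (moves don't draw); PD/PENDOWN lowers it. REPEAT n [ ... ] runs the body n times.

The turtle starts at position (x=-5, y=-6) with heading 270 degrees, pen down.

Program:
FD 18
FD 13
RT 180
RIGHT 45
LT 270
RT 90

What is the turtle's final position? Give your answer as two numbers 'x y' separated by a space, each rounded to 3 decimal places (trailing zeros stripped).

Answer: -5 -37

Derivation:
Executing turtle program step by step:
Start: pos=(-5,-6), heading=270, pen down
FD 18: (-5,-6) -> (-5,-24) [heading=270, draw]
FD 13: (-5,-24) -> (-5,-37) [heading=270, draw]
RT 180: heading 270 -> 90
RT 45: heading 90 -> 45
LT 270: heading 45 -> 315
RT 90: heading 315 -> 225
Final: pos=(-5,-37), heading=225, 2 segment(s) drawn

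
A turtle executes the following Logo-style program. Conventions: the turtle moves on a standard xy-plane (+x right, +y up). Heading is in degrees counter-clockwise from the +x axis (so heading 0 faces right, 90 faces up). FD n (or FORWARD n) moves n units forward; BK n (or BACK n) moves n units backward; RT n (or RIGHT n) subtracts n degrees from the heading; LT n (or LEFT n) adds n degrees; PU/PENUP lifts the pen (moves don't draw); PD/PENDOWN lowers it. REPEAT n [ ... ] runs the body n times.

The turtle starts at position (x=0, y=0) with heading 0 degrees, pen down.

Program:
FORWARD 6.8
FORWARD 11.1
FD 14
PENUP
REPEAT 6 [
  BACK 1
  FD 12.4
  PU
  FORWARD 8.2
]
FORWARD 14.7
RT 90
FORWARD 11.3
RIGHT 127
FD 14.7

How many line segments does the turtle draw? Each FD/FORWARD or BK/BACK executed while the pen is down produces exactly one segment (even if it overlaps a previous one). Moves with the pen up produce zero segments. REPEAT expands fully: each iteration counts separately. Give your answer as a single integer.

Answer: 3

Derivation:
Executing turtle program step by step:
Start: pos=(0,0), heading=0, pen down
FD 6.8: (0,0) -> (6.8,0) [heading=0, draw]
FD 11.1: (6.8,0) -> (17.9,0) [heading=0, draw]
FD 14: (17.9,0) -> (31.9,0) [heading=0, draw]
PU: pen up
REPEAT 6 [
  -- iteration 1/6 --
  BK 1: (31.9,0) -> (30.9,0) [heading=0, move]
  FD 12.4: (30.9,0) -> (43.3,0) [heading=0, move]
  PU: pen up
  FD 8.2: (43.3,0) -> (51.5,0) [heading=0, move]
  -- iteration 2/6 --
  BK 1: (51.5,0) -> (50.5,0) [heading=0, move]
  FD 12.4: (50.5,0) -> (62.9,0) [heading=0, move]
  PU: pen up
  FD 8.2: (62.9,0) -> (71.1,0) [heading=0, move]
  -- iteration 3/6 --
  BK 1: (71.1,0) -> (70.1,0) [heading=0, move]
  FD 12.4: (70.1,0) -> (82.5,0) [heading=0, move]
  PU: pen up
  FD 8.2: (82.5,0) -> (90.7,0) [heading=0, move]
  -- iteration 4/6 --
  BK 1: (90.7,0) -> (89.7,0) [heading=0, move]
  FD 12.4: (89.7,0) -> (102.1,0) [heading=0, move]
  PU: pen up
  FD 8.2: (102.1,0) -> (110.3,0) [heading=0, move]
  -- iteration 5/6 --
  BK 1: (110.3,0) -> (109.3,0) [heading=0, move]
  FD 12.4: (109.3,0) -> (121.7,0) [heading=0, move]
  PU: pen up
  FD 8.2: (121.7,0) -> (129.9,0) [heading=0, move]
  -- iteration 6/6 --
  BK 1: (129.9,0) -> (128.9,0) [heading=0, move]
  FD 12.4: (128.9,0) -> (141.3,0) [heading=0, move]
  PU: pen up
  FD 8.2: (141.3,0) -> (149.5,0) [heading=0, move]
]
FD 14.7: (149.5,0) -> (164.2,0) [heading=0, move]
RT 90: heading 0 -> 270
FD 11.3: (164.2,0) -> (164.2,-11.3) [heading=270, move]
RT 127: heading 270 -> 143
FD 14.7: (164.2,-11.3) -> (152.46,-2.453) [heading=143, move]
Final: pos=(152.46,-2.453), heading=143, 3 segment(s) drawn
Segments drawn: 3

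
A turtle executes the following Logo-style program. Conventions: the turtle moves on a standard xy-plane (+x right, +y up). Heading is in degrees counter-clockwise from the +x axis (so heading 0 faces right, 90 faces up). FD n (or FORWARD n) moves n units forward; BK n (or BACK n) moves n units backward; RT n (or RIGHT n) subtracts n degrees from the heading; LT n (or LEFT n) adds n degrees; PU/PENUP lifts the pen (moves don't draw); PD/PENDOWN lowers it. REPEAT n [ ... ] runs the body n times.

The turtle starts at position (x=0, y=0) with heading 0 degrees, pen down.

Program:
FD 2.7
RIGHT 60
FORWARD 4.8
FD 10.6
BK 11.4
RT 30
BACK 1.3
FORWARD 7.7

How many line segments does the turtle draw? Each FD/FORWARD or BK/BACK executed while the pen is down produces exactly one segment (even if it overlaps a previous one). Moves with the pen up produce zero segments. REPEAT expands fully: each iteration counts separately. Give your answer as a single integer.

Executing turtle program step by step:
Start: pos=(0,0), heading=0, pen down
FD 2.7: (0,0) -> (2.7,0) [heading=0, draw]
RT 60: heading 0 -> 300
FD 4.8: (2.7,0) -> (5.1,-4.157) [heading=300, draw]
FD 10.6: (5.1,-4.157) -> (10.4,-13.337) [heading=300, draw]
BK 11.4: (10.4,-13.337) -> (4.7,-3.464) [heading=300, draw]
RT 30: heading 300 -> 270
BK 1.3: (4.7,-3.464) -> (4.7,-2.164) [heading=270, draw]
FD 7.7: (4.7,-2.164) -> (4.7,-9.864) [heading=270, draw]
Final: pos=(4.7,-9.864), heading=270, 6 segment(s) drawn
Segments drawn: 6

Answer: 6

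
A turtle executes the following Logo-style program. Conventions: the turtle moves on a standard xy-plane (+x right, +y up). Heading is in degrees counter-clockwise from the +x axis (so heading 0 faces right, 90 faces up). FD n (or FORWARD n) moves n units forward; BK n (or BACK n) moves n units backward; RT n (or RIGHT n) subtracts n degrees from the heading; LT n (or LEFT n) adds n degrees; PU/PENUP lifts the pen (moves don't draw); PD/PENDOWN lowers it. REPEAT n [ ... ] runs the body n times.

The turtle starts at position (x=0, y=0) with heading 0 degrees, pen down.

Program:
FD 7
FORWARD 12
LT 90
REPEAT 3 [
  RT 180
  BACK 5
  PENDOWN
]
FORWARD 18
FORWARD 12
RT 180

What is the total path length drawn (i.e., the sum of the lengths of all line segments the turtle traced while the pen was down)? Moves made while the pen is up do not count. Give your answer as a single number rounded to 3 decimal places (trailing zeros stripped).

Answer: 64

Derivation:
Executing turtle program step by step:
Start: pos=(0,0), heading=0, pen down
FD 7: (0,0) -> (7,0) [heading=0, draw]
FD 12: (7,0) -> (19,0) [heading=0, draw]
LT 90: heading 0 -> 90
REPEAT 3 [
  -- iteration 1/3 --
  RT 180: heading 90 -> 270
  BK 5: (19,0) -> (19,5) [heading=270, draw]
  PD: pen down
  -- iteration 2/3 --
  RT 180: heading 270 -> 90
  BK 5: (19,5) -> (19,0) [heading=90, draw]
  PD: pen down
  -- iteration 3/3 --
  RT 180: heading 90 -> 270
  BK 5: (19,0) -> (19,5) [heading=270, draw]
  PD: pen down
]
FD 18: (19,5) -> (19,-13) [heading=270, draw]
FD 12: (19,-13) -> (19,-25) [heading=270, draw]
RT 180: heading 270 -> 90
Final: pos=(19,-25), heading=90, 7 segment(s) drawn

Segment lengths:
  seg 1: (0,0) -> (7,0), length = 7
  seg 2: (7,0) -> (19,0), length = 12
  seg 3: (19,0) -> (19,5), length = 5
  seg 4: (19,5) -> (19,0), length = 5
  seg 5: (19,0) -> (19,5), length = 5
  seg 6: (19,5) -> (19,-13), length = 18
  seg 7: (19,-13) -> (19,-25), length = 12
Total = 64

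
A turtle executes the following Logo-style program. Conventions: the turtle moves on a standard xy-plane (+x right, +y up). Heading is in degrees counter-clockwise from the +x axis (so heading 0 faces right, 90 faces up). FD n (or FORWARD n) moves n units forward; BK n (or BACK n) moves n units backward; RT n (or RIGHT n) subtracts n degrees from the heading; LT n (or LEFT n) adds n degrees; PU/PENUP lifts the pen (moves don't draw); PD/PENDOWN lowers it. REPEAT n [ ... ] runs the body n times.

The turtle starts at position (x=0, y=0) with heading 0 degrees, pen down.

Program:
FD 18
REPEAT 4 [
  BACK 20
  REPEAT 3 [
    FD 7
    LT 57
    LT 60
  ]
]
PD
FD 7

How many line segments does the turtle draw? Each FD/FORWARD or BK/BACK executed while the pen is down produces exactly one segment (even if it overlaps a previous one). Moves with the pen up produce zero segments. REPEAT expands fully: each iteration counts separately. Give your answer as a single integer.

Executing turtle program step by step:
Start: pos=(0,0), heading=0, pen down
FD 18: (0,0) -> (18,0) [heading=0, draw]
REPEAT 4 [
  -- iteration 1/4 --
  BK 20: (18,0) -> (-2,0) [heading=0, draw]
  REPEAT 3 [
    -- iteration 1/3 --
    FD 7: (-2,0) -> (5,0) [heading=0, draw]
    LT 57: heading 0 -> 57
    LT 60: heading 57 -> 117
    -- iteration 2/3 --
    FD 7: (5,0) -> (1.822,6.237) [heading=117, draw]
    LT 57: heading 117 -> 174
    LT 60: heading 174 -> 234
    -- iteration 3/3 --
    FD 7: (1.822,6.237) -> (-2.292,0.574) [heading=234, draw]
    LT 57: heading 234 -> 291
    LT 60: heading 291 -> 351
  ]
  -- iteration 2/4 --
  BK 20: (-2.292,0.574) -> (-22.046,3.703) [heading=351, draw]
  REPEAT 3 [
    -- iteration 1/3 --
    FD 7: (-22.046,3.703) -> (-15.132,2.608) [heading=351, draw]
    LT 57: heading 351 -> 48
    LT 60: heading 48 -> 108
    -- iteration 2/3 --
    FD 7: (-15.132,2.608) -> (-17.295,9.265) [heading=108, draw]
    LT 57: heading 108 -> 165
    LT 60: heading 165 -> 225
    -- iteration 3/3 --
    FD 7: (-17.295,9.265) -> (-22.245,4.315) [heading=225, draw]
    LT 57: heading 225 -> 282
    LT 60: heading 282 -> 342
  ]
  -- iteration 3/4 --
  BK 20: (-22.245,4.315) -> (-41.266,10.496) [heading=342, draw]
  REPEAT 3 [
    -- iteration 1/3 --
    FD 7: (-41.266,10.496) -> (-34.609,8.332) [heading=342, draw]
    LT 57: heading 342 -> 39
    LT 60: heading 39 -> 99
    -- iteration 2/3 --
    FD 7: (-34.609,8.332) -> (-35.704,15.246) [heading=99, draw]
    LT 57: heading 99 -> 156
    LT 60: heading 156 -> 216
    -- iteration 3/3 --
    FD 7: (-35.704,15.246) -> (-41.367,11.132) [heading=216, draw]
    LT 57: heading 216 -> 273
    LT 60: heading 273 -> 333
  ]
  -- iteration 4/4 --
  BK 20: (-41.367,11.132) -> (-59.187,20.212) [heading=333, draw]
  REPEAT 3 [
    -- iteration 1/3 --
    FD 7: (-59.187,20.212) -> (-52.95,17.034) [heading=333, draw]
    LT 57: heading 333 -> 30
    LT 60: heading 30 -> 90
    -- iteration 2/3 --
    FD 7: (-52.95,17.034) -> (-52.95,24.034) [heading=90, draw]
    LT 57: heading 90 -> 147
    LT 60: heading 147 -> 207
    -- iteration 3/3 --
    FD 7: (-52.95,24.034) -> (-59.187,20.856) [heading=207, draw]
    LT 57: heading 207 -> 264
    LT 60: heading 264 -> 324
  ]
]
PD: pen down
FD 7: (-59.187,20.856) -> (-53.524,16.741) [heading=324, draw]
Final: pos=(-53.524,16.741), heading=324, 18 segment(s) drawn
Segments drawn: 18

Answer: 18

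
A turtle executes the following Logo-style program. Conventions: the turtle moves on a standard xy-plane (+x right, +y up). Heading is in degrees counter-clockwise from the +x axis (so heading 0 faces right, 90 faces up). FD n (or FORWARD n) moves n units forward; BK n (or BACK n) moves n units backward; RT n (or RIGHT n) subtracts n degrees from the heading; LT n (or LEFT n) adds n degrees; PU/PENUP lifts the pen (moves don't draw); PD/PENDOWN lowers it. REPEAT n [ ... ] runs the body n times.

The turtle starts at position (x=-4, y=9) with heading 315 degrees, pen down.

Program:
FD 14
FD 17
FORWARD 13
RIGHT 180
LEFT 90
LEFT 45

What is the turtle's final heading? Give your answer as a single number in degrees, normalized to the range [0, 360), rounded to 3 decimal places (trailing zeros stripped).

Answer: 270

Derivation:
Executing turtle program step by step:
Start: pos=(-4,9), heading=315, pen down
FD 14: (-4,9) -> (5.899,-0.899) [heading=315, draw]
FD 17: (5.899,-0.899) -> (17.92,-12.92) [heading=315, draw]
FD 13: (17.92,-12.92) -> (27.113,-22.113) [heading=315, draw]
RT 180: heading 315 -> 135
LT 90: heading 135 -> 225
LT 45: heading 225 -> 270
Final: pos=(27.113,-22.113), heading=270, 3 segment(s) drawn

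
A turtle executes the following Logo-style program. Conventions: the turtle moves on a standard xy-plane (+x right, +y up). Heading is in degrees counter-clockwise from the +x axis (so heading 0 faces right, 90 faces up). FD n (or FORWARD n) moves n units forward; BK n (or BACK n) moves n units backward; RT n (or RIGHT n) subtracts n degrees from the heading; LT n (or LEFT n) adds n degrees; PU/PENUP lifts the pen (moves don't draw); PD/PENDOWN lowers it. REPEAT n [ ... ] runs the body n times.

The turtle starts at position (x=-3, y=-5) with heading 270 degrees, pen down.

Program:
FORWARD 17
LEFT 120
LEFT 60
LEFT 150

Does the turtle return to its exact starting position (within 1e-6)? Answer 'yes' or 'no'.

Executing turtle program step by step:
Start: pos=(-3,-5), heading=270, pen down
FD 17: (-3,-5) -> (-3,-22) [heading=270, draw]
LT 120: heading 270 -> 30
LT 60: heading 30 -> 90
LT 150: heading 90 -> 240
Final: pos=(-3,-22), heading=240, 1 segment(s) drawn

Start position: (-3, -5)
Final position: (-3, -22)
Distance = 17; >= 1e-6 -> NOT closed

Answer: no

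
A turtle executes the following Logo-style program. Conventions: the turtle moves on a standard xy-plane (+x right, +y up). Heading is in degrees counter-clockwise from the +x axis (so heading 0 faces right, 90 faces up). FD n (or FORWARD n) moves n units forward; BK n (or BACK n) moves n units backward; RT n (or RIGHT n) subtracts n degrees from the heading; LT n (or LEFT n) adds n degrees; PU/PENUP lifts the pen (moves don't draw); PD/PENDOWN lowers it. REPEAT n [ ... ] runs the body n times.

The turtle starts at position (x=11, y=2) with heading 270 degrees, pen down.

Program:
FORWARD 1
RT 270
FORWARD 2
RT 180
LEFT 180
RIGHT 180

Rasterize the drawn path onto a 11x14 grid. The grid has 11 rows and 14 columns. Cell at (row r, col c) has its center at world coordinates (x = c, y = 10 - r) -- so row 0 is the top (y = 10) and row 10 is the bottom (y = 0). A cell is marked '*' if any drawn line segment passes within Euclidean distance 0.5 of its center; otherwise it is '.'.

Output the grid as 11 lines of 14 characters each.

Answer: ..............
..............
..............
..............
..............
..............
..............
..............
...........*..
...........***
..............

Derivation:
Segment 0: (11,2) -> (11,1)
Segment 1: (11,1) -> (13,1)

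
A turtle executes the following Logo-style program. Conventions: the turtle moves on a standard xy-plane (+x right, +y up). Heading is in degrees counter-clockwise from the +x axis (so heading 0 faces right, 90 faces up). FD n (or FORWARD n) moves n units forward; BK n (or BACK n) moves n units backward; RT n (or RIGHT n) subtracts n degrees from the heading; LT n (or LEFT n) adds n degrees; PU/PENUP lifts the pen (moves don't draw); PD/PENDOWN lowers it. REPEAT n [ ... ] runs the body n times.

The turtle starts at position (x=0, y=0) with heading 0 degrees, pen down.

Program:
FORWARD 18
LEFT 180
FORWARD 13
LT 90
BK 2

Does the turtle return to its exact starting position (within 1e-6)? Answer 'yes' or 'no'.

Executing turtle program step by step:
Start: pos=(0,0), heading=0, pen down
FD 18: (0,0) -> (18,0) [heading=0, draw]
LT 180: heading 0 -> 180
FD 13: (18,0) -> (5,0) [heading=180, draw]
LT 90: heading 180 -> 270
BK 2: (5,0) -> (5,2) [heading=270, draw]
Final: pos=(5,2), heading=270, 3 segment(s) drawn

Start position: (0, 0)
Final position: (5, 2)
Distance = 5.385; >= 1e-6 -> NOT closed

Answer: no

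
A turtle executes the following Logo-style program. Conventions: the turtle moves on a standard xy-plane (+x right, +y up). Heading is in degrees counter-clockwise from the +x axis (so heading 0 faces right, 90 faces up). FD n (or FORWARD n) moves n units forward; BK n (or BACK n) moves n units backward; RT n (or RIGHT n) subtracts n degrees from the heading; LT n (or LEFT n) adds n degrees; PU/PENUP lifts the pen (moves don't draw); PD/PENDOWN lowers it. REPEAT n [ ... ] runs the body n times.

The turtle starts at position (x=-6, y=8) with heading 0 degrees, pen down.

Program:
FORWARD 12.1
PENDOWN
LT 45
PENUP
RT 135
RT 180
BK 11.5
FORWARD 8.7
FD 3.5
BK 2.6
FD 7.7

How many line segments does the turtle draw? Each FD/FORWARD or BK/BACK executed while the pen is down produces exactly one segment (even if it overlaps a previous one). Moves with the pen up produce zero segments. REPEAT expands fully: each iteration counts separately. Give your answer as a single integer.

Executing turtle program step by step:
Start: pos=(-6,8), heading=0, pen down
FD 12.1: (-6,8) -> (6.1,8) [heading=0, draw]
PD: pen down
LT 45: heading 0 -> 45
PU: pen up
RT 135: heading 45 -> 270
RT 180: heading 270 -> 90
BK 11.5: (6.1,8) -> (6.1,-3.5) [heading=90, move]
FD 8.7: (6.1,-3.5) -> (6.1,5.2) [heading=90, move]
FD 3.5: (6.1,5.2) -> (6.1,8.7) [heading=90, move]
BK 2.6: (6.1,8.7) -> (6.1,6.1) [heading=90, move]
FD 7.7: (6.1,6.1) -> (6.1,13.8) [heading=90, move]
Final: pos=(6.1,13.8), heading=90, 1 segment(s) drawn
Segments drawn: 1

Answer: 1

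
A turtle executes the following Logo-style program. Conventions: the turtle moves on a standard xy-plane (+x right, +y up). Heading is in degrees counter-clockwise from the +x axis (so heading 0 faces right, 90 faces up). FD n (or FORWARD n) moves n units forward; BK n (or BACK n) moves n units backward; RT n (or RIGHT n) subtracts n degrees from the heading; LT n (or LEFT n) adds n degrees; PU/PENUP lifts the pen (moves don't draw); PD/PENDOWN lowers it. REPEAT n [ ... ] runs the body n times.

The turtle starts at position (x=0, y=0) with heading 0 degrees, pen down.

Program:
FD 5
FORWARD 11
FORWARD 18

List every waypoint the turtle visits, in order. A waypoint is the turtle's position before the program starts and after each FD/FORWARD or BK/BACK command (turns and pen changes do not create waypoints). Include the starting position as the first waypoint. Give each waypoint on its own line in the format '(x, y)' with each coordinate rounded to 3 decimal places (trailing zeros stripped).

Executing turtle program step by step:
Start: pos=(0,0), heading=0, pen down
FD 5: (0,0) -> (5,0) [heading=0, draw]
FD 11: (5,0) -> (16,0) [heading=0, draw]
FD 18: (16,0) -> (34,0) [heading=0, draw]
Final: pos=(34,0), heading=0, 3 segment(s) drawn
Waypoints (4 total):
(0, 0)
(5, 0)
(16, 0)
(34, 0)

Answer: (0, 0)
(5, 0)
(16, 0)
(34, 0)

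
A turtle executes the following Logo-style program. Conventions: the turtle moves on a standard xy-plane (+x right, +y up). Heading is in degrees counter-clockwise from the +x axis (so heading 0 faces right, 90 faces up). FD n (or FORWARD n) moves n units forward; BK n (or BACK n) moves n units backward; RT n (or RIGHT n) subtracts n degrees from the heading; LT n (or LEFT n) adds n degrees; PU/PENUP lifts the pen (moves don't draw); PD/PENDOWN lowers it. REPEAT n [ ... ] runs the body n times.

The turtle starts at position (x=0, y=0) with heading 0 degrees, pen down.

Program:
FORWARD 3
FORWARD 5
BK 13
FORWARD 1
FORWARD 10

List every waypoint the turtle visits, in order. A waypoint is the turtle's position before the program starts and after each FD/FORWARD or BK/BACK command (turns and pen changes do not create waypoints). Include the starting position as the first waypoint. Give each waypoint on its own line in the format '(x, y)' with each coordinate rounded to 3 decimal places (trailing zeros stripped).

Executing turtle program step by step:
Start: pos=(0,0), heading=0, pen down
FD 3: (0,0) -> (3,0) [heading=0, draw]
FD 5: (3,0) -> (8,0) [heading=0, draw]
BK 13: (8,0) -> (-5,0) [heading=0, draw]
FD 1: (-5,0) -> (-4,0) [heading=0, draw]
FD 10: (-4,0) -> (6,0) [heading=0, draw]
Final: pos=(6,0), heading=0, 5 segment(s) drawn
Waypoints (6 total):
(0, 0)
(3, 0)
(8, 0)
(-5, 0)
(-4, 0)
(6, 0)

Answer: (0, 0)
(3, 0)
(8, 0)
(-5, 0)
(-4, 0)
(6, 0)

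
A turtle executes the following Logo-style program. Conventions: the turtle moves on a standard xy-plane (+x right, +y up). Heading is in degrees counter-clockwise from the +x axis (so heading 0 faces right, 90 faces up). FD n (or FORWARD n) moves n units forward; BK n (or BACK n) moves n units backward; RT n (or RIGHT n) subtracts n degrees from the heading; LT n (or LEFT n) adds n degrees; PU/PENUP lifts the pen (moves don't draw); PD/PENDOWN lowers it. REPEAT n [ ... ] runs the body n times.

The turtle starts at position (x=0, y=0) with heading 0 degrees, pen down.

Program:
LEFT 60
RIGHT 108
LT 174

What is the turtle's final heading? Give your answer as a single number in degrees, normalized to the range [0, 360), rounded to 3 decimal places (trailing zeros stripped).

Answer: 126

Derivation:
Executing turtle program step by step:
Start: pos=(0,0), heading=0, pen down
LT 60: heading 0 -> 60
RT 108: heading 60 -> 312
LT 174: heading 312 -> 126
Final: pos=(0,0), heading=126, 0 segment(s) drawn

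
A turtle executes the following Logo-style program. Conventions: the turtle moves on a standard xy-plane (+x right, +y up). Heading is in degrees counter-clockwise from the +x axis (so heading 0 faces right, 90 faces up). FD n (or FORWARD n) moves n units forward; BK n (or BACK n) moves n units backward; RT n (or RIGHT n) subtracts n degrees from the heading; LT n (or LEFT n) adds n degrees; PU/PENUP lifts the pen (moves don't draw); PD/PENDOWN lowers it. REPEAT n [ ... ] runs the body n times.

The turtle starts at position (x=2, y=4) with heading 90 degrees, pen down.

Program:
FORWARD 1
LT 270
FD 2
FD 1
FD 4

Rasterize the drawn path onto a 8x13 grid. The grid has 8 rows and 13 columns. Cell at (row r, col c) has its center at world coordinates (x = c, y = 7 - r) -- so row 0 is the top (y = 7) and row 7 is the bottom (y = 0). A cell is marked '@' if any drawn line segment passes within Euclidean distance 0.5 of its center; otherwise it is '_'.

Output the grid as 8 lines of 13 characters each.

Answer: _____________
_____________
__@@@@@@@@___
__@__________
_____________
_____________
_____________
_____________

Derivation:
Segment 0: (2,4) -> (2,5)
Segment 1: (2,5) -> (4,5)
Segment 2: (4,5) -> (5,5)
Segment 3: (5,5) -> (9,5)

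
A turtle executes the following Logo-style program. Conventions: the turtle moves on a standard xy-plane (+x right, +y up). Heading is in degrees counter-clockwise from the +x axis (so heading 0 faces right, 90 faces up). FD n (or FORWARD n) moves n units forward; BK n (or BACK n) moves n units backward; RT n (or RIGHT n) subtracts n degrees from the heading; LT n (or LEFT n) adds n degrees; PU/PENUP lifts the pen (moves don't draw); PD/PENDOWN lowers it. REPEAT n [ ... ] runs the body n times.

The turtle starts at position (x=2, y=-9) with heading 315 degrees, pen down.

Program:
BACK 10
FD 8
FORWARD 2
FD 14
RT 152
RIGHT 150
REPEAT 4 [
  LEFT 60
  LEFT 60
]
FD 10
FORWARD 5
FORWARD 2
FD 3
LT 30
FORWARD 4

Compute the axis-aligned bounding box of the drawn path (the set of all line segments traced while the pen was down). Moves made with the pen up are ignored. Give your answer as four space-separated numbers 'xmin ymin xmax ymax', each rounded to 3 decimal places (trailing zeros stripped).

Answer: -5.566 -18.899 11.899 -1.929

Derivation:
Executing turtle program step by step:
Start: pos=(2,-9), heading=315, pen down
BK 10: (2,-9) -> (-5.071,-1.929) [heading=315, draw]
FD 8: (-5.071,-1.929) -> (0.586,-7.586) [heading=315, draw]
FD 2: (0.586,-7.586) -> (2,-9) [heading=315, draw]
FD 14: (2,-9) -> (11.899,-18.899) [heading=315, draw]
RT 152: heading 315 -> 163
RT 150: heading 163 -> 13
REPEAT 4 [
  -- iteration 1/4 --
  LT 60: heading 13 -> 73
  LT 60: heading 73 -> 133
  -- iteration 2/4 --
  LT 60: heading 133 -> 193
  LT 60: heading 193 -> 253
  -- iteration 3/4 --
  LT 60: heading 253 -> 313
  LT 60: heading 313 -> 13
  -- iteration 4/4 --
  LT 60: heading 13 -> 73
  LT 60: heading 73 -> 133
]
FD 10: (11.899,-18.899) -> (5.08,-11.586) [heading=133, draw]
FD 5: (5.08,-11.586) -> (1.67,-7.929) [heading=133, draw]
FD 2: (1.67,-7.929) -> (0.306,-6.466) [heading=133, draw]
FD 3: (0.306,-6.466) -> (-1.74,-4.272) [heading=133, draw]
LT 30: heading 133 -> 163
FD 4: (-1.74,-4.272) -> (-5.566,-3.103) [heading=163, draw]
Final: pos=(-5.566,-3.103), heading=163, 9 segment(s) drawn

Segment endpoints: x in {-5.566, -5.071, -1.74, 0.306, 0.586, 1.67, 2, 2, 5.08, 11.899}, y in {-18.899, -11.586, -9, -7.929, -7.586, -6.466, -4.272, -3.103, -1.929}
xmin=-5.566, ymin=-18.899, xmax=11.899, ymax=-1.929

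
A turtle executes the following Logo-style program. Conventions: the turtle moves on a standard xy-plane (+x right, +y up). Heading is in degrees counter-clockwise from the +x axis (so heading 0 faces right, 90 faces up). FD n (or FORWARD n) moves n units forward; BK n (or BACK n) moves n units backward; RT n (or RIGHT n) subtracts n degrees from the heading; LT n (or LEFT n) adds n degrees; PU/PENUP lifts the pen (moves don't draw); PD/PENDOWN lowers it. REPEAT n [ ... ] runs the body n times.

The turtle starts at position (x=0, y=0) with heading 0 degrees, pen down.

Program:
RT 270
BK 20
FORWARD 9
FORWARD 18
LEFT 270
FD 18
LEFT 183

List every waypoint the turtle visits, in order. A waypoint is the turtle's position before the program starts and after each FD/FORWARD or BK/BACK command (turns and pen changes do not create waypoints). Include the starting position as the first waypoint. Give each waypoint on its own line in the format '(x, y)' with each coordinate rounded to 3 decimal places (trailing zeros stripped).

Executing turtle program step by step:
Start: pos=(0,0), heading=0, pen down
RT 270: heading 0 -> 90
BK 20: (0,0) -> (0,-20) [heading=90, draw]
FD 9: (0,-20) -> (0,-11) [heading=90, draw]
FD 18: (0,-11) -> (0,7) [heading=90, draw]
LT 270: heading 90 -> 0
FD 18: (0,7) -> (18,7) [heading=0, draw]
LT 183: heading 0 -> 183
Final: pos=(18,7), heading=183, 4 segment(s) drawn
Waypoints (5 total):
(0, 0)
(0, -20)
(0, -11)
(0, 7)
(18, 7)

Answer: (0, 0)
(0, -20)
(0, -11)
(0, 7)
(18, 7)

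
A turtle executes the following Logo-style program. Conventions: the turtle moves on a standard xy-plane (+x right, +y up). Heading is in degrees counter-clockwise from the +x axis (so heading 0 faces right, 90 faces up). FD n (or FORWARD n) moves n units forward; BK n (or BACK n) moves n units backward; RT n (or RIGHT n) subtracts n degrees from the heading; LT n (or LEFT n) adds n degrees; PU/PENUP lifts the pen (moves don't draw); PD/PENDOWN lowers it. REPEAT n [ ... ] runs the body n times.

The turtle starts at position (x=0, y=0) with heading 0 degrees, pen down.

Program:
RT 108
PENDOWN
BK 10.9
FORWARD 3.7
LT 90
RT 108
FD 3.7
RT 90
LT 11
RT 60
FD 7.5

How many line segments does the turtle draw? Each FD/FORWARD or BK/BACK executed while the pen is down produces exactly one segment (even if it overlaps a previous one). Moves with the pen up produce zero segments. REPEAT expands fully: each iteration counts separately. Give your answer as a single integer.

Answer: 4

Derivation:
Executing turtle program step by step:
Start: pos=(0,0), heading=0, pen down
RT 108: heading 0 -> 252
PD: pen down
BK 10.9: (0,0) -> (3.368,10.367) [heading=252, draw]
FD 3.7: (3.368,10.367) -> (2.225,6.848) [heading=252, draw]
LT 90: heading 252 -> 342
RT 108: heading 342 -> 234
FD 3.7: (2.225,6.848) -> (0.05,3.854) [heading=234, draw]
RT 90: heading 234 -> 144
LT 11: heading 144 -> 155
RT 60: heading 155 -> 95
FD 7.5: (0.05,3.854) -> (-0.604,11.326) [heading=95, draw]
Final: pos=(-0.604,11.326), heading=95, 4 segment(s) drawn
Segments drawn: 4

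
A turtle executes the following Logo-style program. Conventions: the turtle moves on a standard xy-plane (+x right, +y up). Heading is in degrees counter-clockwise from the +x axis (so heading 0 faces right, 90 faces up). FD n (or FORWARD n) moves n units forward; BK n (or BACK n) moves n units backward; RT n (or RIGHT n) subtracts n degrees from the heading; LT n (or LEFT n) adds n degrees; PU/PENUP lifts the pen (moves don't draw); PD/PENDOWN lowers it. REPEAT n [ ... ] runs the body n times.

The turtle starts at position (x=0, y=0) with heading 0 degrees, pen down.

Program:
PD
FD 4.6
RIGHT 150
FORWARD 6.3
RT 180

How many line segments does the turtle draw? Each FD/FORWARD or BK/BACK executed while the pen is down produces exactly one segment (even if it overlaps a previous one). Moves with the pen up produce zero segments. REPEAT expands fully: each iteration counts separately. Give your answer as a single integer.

Answer: 2

Derivation:
Executing turtle program step by step:
Start: pos=(0,0), heading=0, pen down
PD: pen down
FD 4.6: (0,0) -> (4.6,0) [heading=0, draw]
RT 150: heading 0 -> 210
FD 6.3: (4.6,0) -> (-0.856,-3.15) [heading=210, draw]
RT 180: heading 210 -> 30
Final: pos=(-0.856,-3.15), heading=30, 2 segment(s) drawn
Segments drawn: 2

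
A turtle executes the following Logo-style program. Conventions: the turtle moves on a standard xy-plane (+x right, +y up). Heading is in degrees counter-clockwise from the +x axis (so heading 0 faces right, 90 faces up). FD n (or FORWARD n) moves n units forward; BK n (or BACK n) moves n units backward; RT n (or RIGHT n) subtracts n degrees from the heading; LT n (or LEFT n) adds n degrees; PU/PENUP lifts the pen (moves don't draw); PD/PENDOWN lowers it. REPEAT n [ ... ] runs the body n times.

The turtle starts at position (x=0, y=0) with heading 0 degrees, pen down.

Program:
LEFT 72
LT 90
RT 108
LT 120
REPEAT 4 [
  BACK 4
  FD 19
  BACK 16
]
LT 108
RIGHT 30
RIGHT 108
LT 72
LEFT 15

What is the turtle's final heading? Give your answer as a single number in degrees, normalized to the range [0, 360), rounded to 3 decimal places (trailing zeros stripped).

Executing turtle program step by step:
Start: pos=(0,0), heading=0, pen down
LT 72: heading 0 -> 72
LT 90: heading 72 -> 162
RT 108: heading 162 -> 54
LT 120: heading 54 -> 174
REPEAT 4 [
  -- iteration 1/4 --
  BK 4: (0,0) -> (3.978,-0.418) [heading=174, draw]
  FD 19: (3.978,-0.418) -> (-14.918,1.568) [heading=174, draw]
  BK 16: (-14.918,1.568) -> (0.995,-0.105) [heading=174, draw]
  -- iteration 2/4 --
  BK 4: (0.995,-0.105) -> (4.973,-0.523) [heading=174, draw]
  FD 19: (4.973,-0.523) -> (-13.923,1.463) [heading=174, draw]
  BK 16: (-13.923,1.463) -> (1.989,-0.209) [heading=174, draw]
  -- iteration 3/4 --
  BK 4: (1.989,-0.209) -> (5.967,-0.627) [heading=174, draw]
  FD 19: (5.967,-0.627) -> (-12.929,1.359) [heading=174, draw]
  BK 16: (-12.929,1.359) -> (2.984,-0.314) [heading=174, draw]
  -- iteration 4/4 --
  BK 4: (2.984,-0.314) -> (6.962,-0.732) [heading=174, draw]
  FD 19: (6.962,-0.732) -> (-11.934,1.254) [heading=174, draw]
  BK 16: (-11.934,1.254) -> (3.978,-0.418) [heading=174, draw]
]
LT 108: heading 174 -> 282
RT 30: heading 282 -> 252
RT 108: heading 252 -> 144
LT 72: heading 144 -> 216
LT 15: heading 216 -> 231
Final: pos=(3.978,-0.418), heading=231, 12 segment(s) drawn

Answer: 231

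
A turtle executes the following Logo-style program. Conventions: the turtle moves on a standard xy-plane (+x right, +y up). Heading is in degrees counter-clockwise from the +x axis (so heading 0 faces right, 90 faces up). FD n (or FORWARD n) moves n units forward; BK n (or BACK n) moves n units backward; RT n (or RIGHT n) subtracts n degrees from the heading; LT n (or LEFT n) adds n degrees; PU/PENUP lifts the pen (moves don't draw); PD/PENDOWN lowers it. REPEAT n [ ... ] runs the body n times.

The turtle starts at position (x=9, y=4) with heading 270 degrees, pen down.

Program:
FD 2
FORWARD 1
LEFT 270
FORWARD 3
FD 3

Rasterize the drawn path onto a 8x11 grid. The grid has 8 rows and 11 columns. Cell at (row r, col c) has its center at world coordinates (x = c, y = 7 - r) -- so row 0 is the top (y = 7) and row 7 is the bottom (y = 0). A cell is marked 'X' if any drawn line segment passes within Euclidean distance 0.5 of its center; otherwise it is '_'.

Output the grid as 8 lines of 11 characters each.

Segment 0: (9,4) -> (9,2)
Segment 1: (9,2) -> (9,1)
Segment 2: (9,1) -> (6,1)
Segment 3: (6,1) -> (3,1)

Answer: ___________
___________
___________
_________X_
_________X_
_________X_
___XXXXXXX_
___________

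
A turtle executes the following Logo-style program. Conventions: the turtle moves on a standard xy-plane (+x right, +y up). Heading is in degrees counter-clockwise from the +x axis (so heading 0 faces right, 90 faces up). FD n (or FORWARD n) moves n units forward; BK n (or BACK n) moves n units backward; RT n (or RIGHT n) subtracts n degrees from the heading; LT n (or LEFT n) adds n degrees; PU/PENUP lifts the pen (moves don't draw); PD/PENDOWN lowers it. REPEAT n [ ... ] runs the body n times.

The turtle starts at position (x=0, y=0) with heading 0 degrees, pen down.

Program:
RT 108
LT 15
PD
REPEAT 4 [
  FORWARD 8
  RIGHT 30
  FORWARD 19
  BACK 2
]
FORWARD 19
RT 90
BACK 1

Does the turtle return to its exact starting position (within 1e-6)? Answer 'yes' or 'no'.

Executing turtle program step by step:
Start: pos=(0,0), heading=0, pen down
RT 108: heading 0 -> 252
LT 15: heading 252 -> 267
PD: pen down
REPEAT 4 [
  -- iteration 1/4 --
  FD 8: (0,0) -> (-0.419,-7.989) [heading=267, draw]
  RT 30: heading 267 -> 237
  FD 19: (-0.419,-7.989) -> (-10.767,-23.924) [heading=237, draw]
  BK 2: (-10.767,-23.924) -> (-9.678,-22.246) [heading=237, draw]
  -- iteration 2/4 --
  FD 8: (-9.678,-22.246) -> (-14.035,-28.956) [heading=237, draw]
  RT 30: heading 237 -> 207
  FD 19: (-14.035,-28.956) -> (-30.964,-37.582) [heading=207, draw]
  BK 2: (-30.964,-37.582) -> (-29.182,-36.674) [heading=207, draw]
  -- iteration 3/4 --
  FD 8: (-29.182,-36.674) -> (-36.31,-40.306) [heading=207, draw]
  RT 30: heading 207 -> 177
  FD 19: (-36.31,-40.306) -> (-55.284,-39.311) [heading=177, draw]
  BK 2: (-55.284,-39.311) -> (-53.287,-39.416) [heading=177, draw]
  -- iteration 4/4 --
  FD 8: (-53.287,-39.416) -> (-61.276,-38.997) [heading=177, draw]
  RT 30: heading 177 -> 147
  FD 19: (-61.276,-38.997) -> (-77.21,-28.649) [heading=147, draw]
  BK 2: (-77.21,-28.649) -> (-75.533,-29.738) [heading=147, draw]
]
FD 19: (-75.533,-29.738) -> (-91.468,-19.39) [heading=147, draw]
RT 90: heading 147 -> 57
BK 1: (-91.468,-19.39) -> (-92.012,-20.229) [heading=57, draw]
Final: pos=(-92.012,-20.229), heading=57, 14 segment(s) drawn

Start position: (0, 0)
Final position: (-92.012, -20.229)
Distance = 94.21; >= 1e-6 -> NOT closed

Answer: no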